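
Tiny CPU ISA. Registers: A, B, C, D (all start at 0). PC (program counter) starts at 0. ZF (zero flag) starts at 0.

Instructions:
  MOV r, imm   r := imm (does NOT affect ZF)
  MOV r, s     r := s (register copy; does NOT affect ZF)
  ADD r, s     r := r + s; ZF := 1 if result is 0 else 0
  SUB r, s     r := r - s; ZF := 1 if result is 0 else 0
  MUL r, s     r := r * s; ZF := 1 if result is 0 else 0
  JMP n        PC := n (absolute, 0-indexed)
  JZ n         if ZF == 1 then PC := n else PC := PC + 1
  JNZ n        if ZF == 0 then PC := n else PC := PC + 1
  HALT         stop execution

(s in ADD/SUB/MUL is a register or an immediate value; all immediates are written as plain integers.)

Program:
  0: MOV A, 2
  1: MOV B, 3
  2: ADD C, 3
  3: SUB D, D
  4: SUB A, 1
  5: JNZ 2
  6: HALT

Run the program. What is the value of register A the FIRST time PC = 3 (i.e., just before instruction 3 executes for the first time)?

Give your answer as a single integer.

Step 1: PC=0 exec 'MOV A, 2'. After: A=2 B=0 C=0 D=0 ZF=0 PC=1
Step 2: PC=1 exec 'MOV B, 3'. After: A=2 B=3 C=0 D=0 ZF=0 PC=2
Step 3: PC=2 exec 'ADD C, 3'. After: A=2 B=3 C=3 D=0 ZF=0 PC=3
First time PC=3: A=2

2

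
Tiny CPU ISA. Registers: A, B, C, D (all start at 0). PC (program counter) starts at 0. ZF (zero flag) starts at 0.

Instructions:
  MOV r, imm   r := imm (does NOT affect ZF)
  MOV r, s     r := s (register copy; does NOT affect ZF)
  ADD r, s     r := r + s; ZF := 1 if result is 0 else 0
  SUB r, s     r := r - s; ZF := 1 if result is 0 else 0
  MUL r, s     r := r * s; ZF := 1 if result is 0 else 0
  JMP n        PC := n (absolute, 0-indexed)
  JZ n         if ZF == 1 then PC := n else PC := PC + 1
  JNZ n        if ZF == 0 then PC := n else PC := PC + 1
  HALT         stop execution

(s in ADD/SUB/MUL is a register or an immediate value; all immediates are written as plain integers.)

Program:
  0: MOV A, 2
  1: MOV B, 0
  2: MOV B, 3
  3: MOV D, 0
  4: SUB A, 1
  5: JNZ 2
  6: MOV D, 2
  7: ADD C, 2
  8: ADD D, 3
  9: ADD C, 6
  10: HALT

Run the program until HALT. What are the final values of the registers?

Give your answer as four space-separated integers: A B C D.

Step 1: PC=0 exec 'MOV A, 2'. After: A=2 B=0 C=0 D=0 ZF=0 PC=1
Step 2: PC=1 exec 'MOV B, 0'. After: A=2 B=0 C=0 D=0 ZF=0 PC=2
Step 3: PC=2 exec 'MOV B, 3'. After: A=2 B=3 C=0 D=0 ZF=0 PC=3
Step 4: PC=3 exec 'MOV D, 0'. After: A=2 B=3 C=0 D=0 ZF=0 PC=4
Step 5: PC=4 exec 'SUB A, 1'. After: A=1 B=3 C=0 D=0 ZF=0 PC=5
Step 6: PC=5 exec 'JNZ 2'. After: A=1 B=3 C=0 D=0 ZF=0 PC=2
Step 7: PC=2 exec 'MOV B, 3'. After: A=1 B=3 C=0 D=0 ZF=0 PC=3
Step 8: PC=3 exec 'MOV D, 0'. After: A=1 B=3 C=0 D=0 ZF=0 PC=4
Step 9: PC=4 exec 'SUB A, 1'. After: A=0 B=3 C=0 D=0 ZF=1 PC=5
Step 10: PC=5 exec 'JNZ 2'. After: A=0 B=3 C=0 D=0 ZF=1 PC=6
Step 11: PC=6 exec 'MOV D, 2'. After: A=0 B=3 C=0 D=2 ZF=1 PC=7
Step 12: PC=7 exec 'ADD C, 2'. After: A=0 B=3 C=2 D=2 ZF=0 PC=8
Step 13: PC=8 exec 'ADD D, 3'. After: A=0 B=3 C=2 D=5 ZF=0 PC=9
Step 14: PC=9 exec 'ADD C, 6'. After: A=0 B=3 C=8 D=5 ZF=0 PC=10
Step 15: PC=10 exec 'HALT'. After: A=0 B=3 C=8 D=5 ZF=0 PC=10 HALTED

Answer: 0 3 8 5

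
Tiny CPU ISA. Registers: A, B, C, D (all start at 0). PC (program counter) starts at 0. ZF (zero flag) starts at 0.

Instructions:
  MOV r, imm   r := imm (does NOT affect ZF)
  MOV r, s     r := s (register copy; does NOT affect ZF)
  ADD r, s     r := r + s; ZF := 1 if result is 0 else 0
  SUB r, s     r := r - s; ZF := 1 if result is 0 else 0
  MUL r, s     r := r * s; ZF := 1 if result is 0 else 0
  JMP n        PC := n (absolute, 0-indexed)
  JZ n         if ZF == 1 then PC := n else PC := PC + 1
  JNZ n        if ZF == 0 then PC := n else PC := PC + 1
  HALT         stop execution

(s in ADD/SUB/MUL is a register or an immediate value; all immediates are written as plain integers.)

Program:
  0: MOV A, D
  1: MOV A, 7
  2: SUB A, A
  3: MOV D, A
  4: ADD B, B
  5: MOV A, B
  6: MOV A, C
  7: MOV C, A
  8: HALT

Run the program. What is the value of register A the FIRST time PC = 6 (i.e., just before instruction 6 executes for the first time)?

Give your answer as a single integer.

Step 1: PC=0 exec 'MOV A, D'. After: A=0 B=0 C=0 D=0 ZF=0 PC=1
Step 2: PC=1 exec 'MOV A, 7'. After: A=7 B=0 C=0 D=0 ZF=0 PC=2
Step 3: PC=2 exec 'SUB A, A'. After: A=0 B=0 C=0 D=0 ZF=1 PC=3
Step 4: PC=3 exec 'MOV D, A'. After: A=0 B=0 C=0 D=0 ZF=1 PC=4
Step 5: PC=4 exec 'ADD B, B'. After: A=0 B=0 C=0 D=0 ZF=1 PC=5
Step 6: PC=5 exec 'MOV A, B'. After: A=0 B=0 C=0 D=0 ZF=1 PC=6
First time PC=6: A=0

0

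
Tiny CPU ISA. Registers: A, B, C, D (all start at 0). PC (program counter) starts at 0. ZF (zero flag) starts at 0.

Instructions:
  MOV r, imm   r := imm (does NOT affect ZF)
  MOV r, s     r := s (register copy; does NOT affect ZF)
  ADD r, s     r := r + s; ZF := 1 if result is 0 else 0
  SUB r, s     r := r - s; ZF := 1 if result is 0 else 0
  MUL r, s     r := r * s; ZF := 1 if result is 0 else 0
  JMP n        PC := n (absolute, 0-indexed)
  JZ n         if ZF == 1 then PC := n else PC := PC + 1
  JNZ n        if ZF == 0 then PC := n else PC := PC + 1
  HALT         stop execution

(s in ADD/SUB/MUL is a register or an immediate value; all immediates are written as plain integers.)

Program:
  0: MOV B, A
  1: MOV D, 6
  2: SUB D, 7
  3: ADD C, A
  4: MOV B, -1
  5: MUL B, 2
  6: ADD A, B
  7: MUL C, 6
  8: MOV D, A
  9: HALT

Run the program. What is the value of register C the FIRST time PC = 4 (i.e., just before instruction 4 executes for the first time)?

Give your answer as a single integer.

Step 1: PC=0 exec 'MOV B, A'. After: A=0 B=0 C=0 D=0 ZF=0 PC=1
Step 2: PC=1 exec 'MOV D, 6'. After: A=0 B=0 C=0 D=6 ZF=0 PC=2
Step 3: PC=2 exec 'SUB D, 7'. After: A=0 B=0 C=0 D=-1 ZF=0 PC=3
Step 4: PC=3 exec 'ADD C, A'. After: A=0 B=0 C=0 D=-1 ZF=1 PC=4
First time PC=4: C=0

0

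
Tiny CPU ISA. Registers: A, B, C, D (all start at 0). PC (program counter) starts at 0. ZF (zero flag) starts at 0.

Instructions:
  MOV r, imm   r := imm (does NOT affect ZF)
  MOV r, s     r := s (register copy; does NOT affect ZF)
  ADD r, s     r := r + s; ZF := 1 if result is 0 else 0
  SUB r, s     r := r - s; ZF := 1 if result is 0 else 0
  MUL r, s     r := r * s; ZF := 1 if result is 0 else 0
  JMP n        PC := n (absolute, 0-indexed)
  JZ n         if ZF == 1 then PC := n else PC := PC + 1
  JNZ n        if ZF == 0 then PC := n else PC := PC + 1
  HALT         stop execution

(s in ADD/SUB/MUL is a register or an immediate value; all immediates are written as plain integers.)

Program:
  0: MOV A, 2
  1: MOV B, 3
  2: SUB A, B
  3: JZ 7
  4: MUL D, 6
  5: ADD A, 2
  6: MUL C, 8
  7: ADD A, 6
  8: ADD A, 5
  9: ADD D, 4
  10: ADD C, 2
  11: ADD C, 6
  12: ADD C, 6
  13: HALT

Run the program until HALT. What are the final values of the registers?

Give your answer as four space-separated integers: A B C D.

Step 1: PC=0 exec 'MOV A, 2'. After: A=2 B=0 C=0 D=0 ZF=0 PC=1
Step 2: PC=1 exec 'MOV B, 3'. After: A=2 B=3 C=0 D=0 ZF=0 PC=2
Step 3: PC=2 exec 'SUB A, B'. After: A=-1 B=3 C=0 D=0 ZF=0 PC=3
Step 4: PC=3 exec 'JZ 7'. After: A=-1 B=3 C=0 D=0 ZF=0 PC=4
Step 5: PC=4 exec 'MUL D, 6'. After: A=-1 B=3 C=0 D=0 ZF=1 PC=5
Step 6: PC=5 exec 'ADD A, 2'. After: A=1 B=3 C=0 D=0 ZF=0 PC=6
Step 7: PC=6 exec 'MUL C, 8'. After: A=1 B=3 C=0 D=0 ZF=1 PC=7
Step 8: PC=7 exec 'ADD A, 6'. After: A=7 B=3 C=0 D=0 ZF=0 PC=8
Step 9: PC=8 exec 'ADD A, 5'. After: A=12 B=3 C=0 D=0 ZF=0 PC=9
Step 10: PC=9 exec 'ADD D, 4'. After: A=12 B=3 C=0 D=4 ZF=0 PC=10
Step 11: PC=10 exec 'ADD C, 2'. After: A=12 B=3 C=2 D=4 ZF=0 PC=11
Step 12: PC=11 exec 'ADD C, 6'. After: A=12 B=3 C=8 D=4 ZF=0 PC=12
Step 13: PC=12 exec 'ADD C, 6'. After: A=12 B=3 C=14 D=4 ZF=0 PC=13
Step 14: PC=13 exec 'HALT'. After: A=12 B=3 C=14 D=4 ZF=0 PC=13 HALTED

Answer: 12 3 14 4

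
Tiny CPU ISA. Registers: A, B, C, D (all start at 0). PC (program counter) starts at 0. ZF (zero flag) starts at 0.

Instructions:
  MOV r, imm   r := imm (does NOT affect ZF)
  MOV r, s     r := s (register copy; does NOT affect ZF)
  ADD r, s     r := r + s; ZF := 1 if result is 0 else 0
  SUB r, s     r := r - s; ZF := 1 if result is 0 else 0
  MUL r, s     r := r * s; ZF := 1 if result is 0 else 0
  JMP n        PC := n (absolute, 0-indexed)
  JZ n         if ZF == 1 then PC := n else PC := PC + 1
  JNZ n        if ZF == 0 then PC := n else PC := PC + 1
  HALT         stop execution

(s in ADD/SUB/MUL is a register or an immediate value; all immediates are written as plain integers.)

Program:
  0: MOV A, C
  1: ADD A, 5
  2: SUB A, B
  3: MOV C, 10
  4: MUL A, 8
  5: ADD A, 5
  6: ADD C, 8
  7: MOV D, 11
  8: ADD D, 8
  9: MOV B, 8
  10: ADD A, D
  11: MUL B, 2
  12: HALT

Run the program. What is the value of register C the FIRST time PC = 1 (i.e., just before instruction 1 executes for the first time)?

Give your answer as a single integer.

Step 1: PC=0 exec 'MOV A, C'. After: A=0 B=0 C=0 D=0 ZF=0 PC=1
First time PC=1: C=0

0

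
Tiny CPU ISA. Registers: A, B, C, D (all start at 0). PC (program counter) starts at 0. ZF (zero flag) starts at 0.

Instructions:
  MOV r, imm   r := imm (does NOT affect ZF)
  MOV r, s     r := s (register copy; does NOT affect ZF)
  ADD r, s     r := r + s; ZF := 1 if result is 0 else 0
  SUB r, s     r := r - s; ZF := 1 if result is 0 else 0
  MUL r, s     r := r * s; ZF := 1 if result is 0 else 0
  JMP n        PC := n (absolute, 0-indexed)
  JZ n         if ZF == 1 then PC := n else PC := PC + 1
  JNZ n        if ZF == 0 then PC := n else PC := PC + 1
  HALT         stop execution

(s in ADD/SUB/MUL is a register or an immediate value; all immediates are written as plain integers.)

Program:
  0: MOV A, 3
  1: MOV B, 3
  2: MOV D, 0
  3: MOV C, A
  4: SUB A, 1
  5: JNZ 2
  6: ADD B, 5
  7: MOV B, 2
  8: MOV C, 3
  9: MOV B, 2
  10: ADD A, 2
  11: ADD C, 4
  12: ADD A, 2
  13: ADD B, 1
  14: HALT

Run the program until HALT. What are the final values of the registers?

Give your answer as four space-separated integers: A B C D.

Step 1: PC=0 exec 'MOV A, 3'. After: A=3 B=0 C=0 D=0 ZF=0 PC=1
Step 2: PC=1 exec 'MOV B, 3'. After: A=3 B=3 C=0 D=0 ZF=0 PC=2
Step 3: PC=2 exec 'MOV D, 0'. After: A=3 B=3 C=0 D=0 ZF=0 PC=3
Step 4: PC=3 exec 'MOV C, A'. After: A=3 B=3 C=3 D=0 ZF=0 PC=4
Step 5: PC=4 exec 'SUB A, 1'. After: A=2 B=3 C=3 D=0 ZF=0 PC=5
Step 6: PC=5 exec 'JNZ 2'. After: A=2 B=3 C=3 D=0 ZF=0 PC=2
Step 7: PC=2 exec 'MOV D, 0'. After: A=2 B=3 C=3 D=0 ZF=0 PC=3
Step 8: PC=3 exec 'MOV C, A'. After: A=2 B=3 C=2 D=0 ZF=0 PC=4
Step 9: PC=4 exec 'SUB A, 1'. After: A=1 B=3 C=2 D=0 ZF=0 PC=5
Step 10: PC=5 exec 'JNZ 2'. After: A=1 B=3 C=2 D=0 ZF=0 PC=2
Step 11: PC=2 exec 'MOV D, 0'. After: A=1 B=3 C=2 D=0 ZF=0 PC=3
Step 12: PC=3 exec 'MOV C, A'. After: A=1 B=3 C=1 D=0 ZF=0 PC=4
Step 13: PC=4 exec 'SUB A, 1'. After: A=0 B=3 C=1 D=0 ZF=1 PC=5
Step 14: PC=5 exec 'JNZ 2'. After: A=0 B=3 C=1 D=0 ZF=1 PC=6
Step 15: PC=6 exec 'ADD B, 5'. After: A=0 B=8 C=1 D=0 ZF=0 PC=7
Step 16: PC=7 exec 'MOV B, 2'. After: A=0 B=2 C=1 D=0 ZF=0 PC=8
Step 17: PC=8 exec 'MOV C, 3'. After: A=0 B=2 C=3 D=0 ZF=0 PC=9
Step 18: PC=9 exec 'MOV B, 2'. After: A=0 B=2 C=3 D=0 ZF=0 PC=10
Step 19: PC=10 exec 'ADD A, 2'. After: A=2 B=2 C=3 D=0 ZF=0 PC=11
Step 20: PC=11 exec 'ADD C, 4'. After: A=2 B=2 C=7 D=0 ZF=0 PC=12
Step 21: PC=12 exec 'ADD A, 2'. After: A=4 B=2 C=7 D=0 ZF=0 PC=13
Step 22: PC=13 exec 'ADD B, 1'. After: A=4 B=3 C=7 D=0 ZF=0 PC=14
Step 23: PC=14 exec 'HALT'. After: A=4 B=3 C=7 D=0 ZF=0 PC=14 HALTED

Answer: 4 3 7 0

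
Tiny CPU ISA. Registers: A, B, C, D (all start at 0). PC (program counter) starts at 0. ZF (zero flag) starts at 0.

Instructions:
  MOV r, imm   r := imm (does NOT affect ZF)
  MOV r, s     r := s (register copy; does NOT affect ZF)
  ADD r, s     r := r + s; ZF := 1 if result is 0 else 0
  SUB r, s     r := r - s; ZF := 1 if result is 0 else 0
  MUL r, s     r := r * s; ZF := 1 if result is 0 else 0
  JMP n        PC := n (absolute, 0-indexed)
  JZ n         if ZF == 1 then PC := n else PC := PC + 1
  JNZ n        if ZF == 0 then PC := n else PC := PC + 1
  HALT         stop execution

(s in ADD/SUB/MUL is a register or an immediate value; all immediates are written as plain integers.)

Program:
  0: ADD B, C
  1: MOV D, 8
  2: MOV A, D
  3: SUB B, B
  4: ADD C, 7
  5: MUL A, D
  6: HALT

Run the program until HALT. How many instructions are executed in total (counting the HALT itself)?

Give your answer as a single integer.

Answer: 7

Derivation:
Step 1: PC=0 exec 'ADD B, C'. After: A=0 B=0 C=0 D=0 ZF=1 PC=1
Step 2: PC=1 exec 'MOV D, 8'. After: A=0 B=0 C=0 D=8 ZF=1 PC=2
Step 3: PC=2 exec 'MOV A, D'. After: A=8 B=0 C=0 D=8 ZF=1 PC=3
Step 4: PC=3 exec 'SUB B, B'. After: A=8 B=0 C=0 D=8 ZF=1 PC=4
Step 5: PC=4 exec 'ADD C, 7'. After: A=8 B=0 C=7 D=8 ZF=0 PC=5
Step 6: PC=5 exec 'MUL A, D'. After: A=64 B=0 C=7 D=8 ZF=0 PC=6
Step 7: PC=6 exec 'HALT'. After: A=64 B=0 C=7 D=8 ZF=0 PC=6 HALTED
Total instructions executed: 7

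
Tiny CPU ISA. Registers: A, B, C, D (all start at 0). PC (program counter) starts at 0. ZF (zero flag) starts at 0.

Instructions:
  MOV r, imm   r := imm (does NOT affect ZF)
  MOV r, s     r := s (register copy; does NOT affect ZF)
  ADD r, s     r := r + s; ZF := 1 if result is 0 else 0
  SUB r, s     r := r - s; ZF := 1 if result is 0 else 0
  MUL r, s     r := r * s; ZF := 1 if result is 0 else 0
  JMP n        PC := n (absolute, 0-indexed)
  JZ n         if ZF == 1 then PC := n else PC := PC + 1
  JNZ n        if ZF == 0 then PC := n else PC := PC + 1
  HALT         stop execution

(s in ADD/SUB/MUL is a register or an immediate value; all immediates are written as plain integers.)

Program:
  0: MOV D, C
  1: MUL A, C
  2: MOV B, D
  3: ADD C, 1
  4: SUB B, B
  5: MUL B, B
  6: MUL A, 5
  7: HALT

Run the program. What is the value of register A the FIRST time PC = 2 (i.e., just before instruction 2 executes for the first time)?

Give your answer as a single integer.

Step 1: PC=0 exec 'MOV D, C'. After: A=0 B=0 C=0 D=0 ZF=0 PC=1
Step 2: PC=1 exec 'MUL A, C'. After: A=0 B=0 C=0 D=0 ZF=1 PC=2
First time PC=2: A=0

0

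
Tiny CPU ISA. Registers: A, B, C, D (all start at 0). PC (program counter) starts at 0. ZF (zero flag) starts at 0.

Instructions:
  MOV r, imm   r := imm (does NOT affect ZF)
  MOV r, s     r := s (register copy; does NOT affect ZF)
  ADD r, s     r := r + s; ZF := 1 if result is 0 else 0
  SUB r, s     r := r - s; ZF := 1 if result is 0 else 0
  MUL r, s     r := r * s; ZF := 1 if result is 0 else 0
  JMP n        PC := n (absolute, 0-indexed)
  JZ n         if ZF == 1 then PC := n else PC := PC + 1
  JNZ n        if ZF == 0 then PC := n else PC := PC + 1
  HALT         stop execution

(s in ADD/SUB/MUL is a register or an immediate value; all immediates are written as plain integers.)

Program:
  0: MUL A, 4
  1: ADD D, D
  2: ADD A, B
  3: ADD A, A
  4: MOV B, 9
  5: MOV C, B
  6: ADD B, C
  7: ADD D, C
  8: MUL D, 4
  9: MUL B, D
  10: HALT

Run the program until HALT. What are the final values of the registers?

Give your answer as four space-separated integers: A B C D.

Answer: 0 648 9 36

Derivation:
Step 1: PC=0 exec 'MUL A, 4'. After: A=0 B=0 C=0 D=0 ZF=1 PC=1
Step 2: PC=1 exec 'ADD D, D'. After: A=0 B=0 C=0 D=0 ZF=1 PC=2
Step 3: PC=2 exec 'ADD A, B'. After: A=0 B=0 C=0 D=0 ZF=1 PC=3
Step 4: PC=3 exec 'ADD A, A'. After: A=0 B=0 C=0 D=0 ZF=1 PC=4
Step 5: PC=4 exec 'MOV B, 9'. After: A=0 B=9 C=0 D=0 ZF=1 PC=5
Step 6: PC=5 exec 'MOV C, B'. After: A=0 B=9 C=9 D=0 ZF=1 PC=6
Step 7: PC=6 exec 'ADD B, C'. After: A=0 B=18 C=9 D=0 ZF=0 PC=7
Step 8: PC=7 exec 'ADD D, C'. After: A=0 B=18 C=9 D=9 ZF=0 PC=8
Step 9: PC=8 exec 'MUL D, 4'. After: A=0 B=18 C=9 D=36 ZF=0 PC=9
Step 10: PC=9 exec 'MUL B, D'. After: A=0 B=648 C=9 D=36 ZF=0 PC=10
Step 11: PC=10 exec 'HALT'. After: A=0 B=648 C=9 D=36 ZF=0 PC=10 HALTED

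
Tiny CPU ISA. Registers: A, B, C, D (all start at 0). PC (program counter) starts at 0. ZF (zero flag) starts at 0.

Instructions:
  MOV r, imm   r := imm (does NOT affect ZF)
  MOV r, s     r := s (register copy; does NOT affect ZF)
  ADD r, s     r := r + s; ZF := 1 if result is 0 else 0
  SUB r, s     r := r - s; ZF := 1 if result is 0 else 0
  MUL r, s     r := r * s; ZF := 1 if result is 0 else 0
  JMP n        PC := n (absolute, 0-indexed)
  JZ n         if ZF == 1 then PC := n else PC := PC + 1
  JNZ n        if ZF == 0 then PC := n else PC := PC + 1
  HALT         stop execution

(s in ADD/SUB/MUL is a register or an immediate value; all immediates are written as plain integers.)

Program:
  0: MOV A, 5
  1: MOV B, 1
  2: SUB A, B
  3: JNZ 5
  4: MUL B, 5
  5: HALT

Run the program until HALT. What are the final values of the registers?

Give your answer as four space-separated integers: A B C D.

Answer: 4 1 0 0

Derivation:
Step 1: PC=0 exec 'MOV A, 5'. After: A=5 B=0 C=0 D=0 ZF=0 PC=1
Step 2: PC=1 exec 'MOV B, 1'. After: A=5 B=1 C=0 D=0 ZF=0 PC=2
Step 3: PC=2 exec 'SUB A, B'. After: A=4 B=1 C=0 D=0 ZF=0 PC=3
Step 4: PC=3 exec 'JNZ 5'. After: A=4 B=1 C=0 D=0 ZF=0 PC=5
Step 5: PC=5 exec 'HALT'. After: A=4 B=1 C=0 D=0 ZF=0 PC=5 HALTED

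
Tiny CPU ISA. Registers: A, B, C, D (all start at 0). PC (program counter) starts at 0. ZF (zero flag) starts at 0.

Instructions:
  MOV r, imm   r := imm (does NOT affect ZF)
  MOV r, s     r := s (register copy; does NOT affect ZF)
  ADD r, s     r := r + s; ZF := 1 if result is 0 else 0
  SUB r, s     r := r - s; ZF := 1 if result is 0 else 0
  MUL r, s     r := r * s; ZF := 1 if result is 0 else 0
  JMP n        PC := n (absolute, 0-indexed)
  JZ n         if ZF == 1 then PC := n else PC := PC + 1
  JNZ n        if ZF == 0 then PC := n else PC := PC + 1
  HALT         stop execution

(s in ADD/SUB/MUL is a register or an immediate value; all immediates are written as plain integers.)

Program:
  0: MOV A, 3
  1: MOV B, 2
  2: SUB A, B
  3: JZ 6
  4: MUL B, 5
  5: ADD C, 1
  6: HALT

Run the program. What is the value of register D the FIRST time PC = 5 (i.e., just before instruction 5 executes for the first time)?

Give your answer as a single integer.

Step 1: PC=0 exec 'MOV A, 3'. After: A=3 B=0 C=0 D=0 ZF=0 PC=1
Step 2: PC=1 exec 'MOV B, 2'. After: A=3 B=2 C=0 D=0 ZF=0 PC=2
Step 3: PC=2 exec 'SUB A, B'. After: A=1 B=2 C=0 D=0 ZF=0 PC=3
Step 4: PC=3 exec 'JZ 6'. After: A=1 B=2 C=0 D=0 ZF=0 PC=4
Step 5: PC=4 exec 'MUL B, 5'. After: A=1 B=10 C=0 D=0 ZF=0 PC=5
First time PC=5: D=0

0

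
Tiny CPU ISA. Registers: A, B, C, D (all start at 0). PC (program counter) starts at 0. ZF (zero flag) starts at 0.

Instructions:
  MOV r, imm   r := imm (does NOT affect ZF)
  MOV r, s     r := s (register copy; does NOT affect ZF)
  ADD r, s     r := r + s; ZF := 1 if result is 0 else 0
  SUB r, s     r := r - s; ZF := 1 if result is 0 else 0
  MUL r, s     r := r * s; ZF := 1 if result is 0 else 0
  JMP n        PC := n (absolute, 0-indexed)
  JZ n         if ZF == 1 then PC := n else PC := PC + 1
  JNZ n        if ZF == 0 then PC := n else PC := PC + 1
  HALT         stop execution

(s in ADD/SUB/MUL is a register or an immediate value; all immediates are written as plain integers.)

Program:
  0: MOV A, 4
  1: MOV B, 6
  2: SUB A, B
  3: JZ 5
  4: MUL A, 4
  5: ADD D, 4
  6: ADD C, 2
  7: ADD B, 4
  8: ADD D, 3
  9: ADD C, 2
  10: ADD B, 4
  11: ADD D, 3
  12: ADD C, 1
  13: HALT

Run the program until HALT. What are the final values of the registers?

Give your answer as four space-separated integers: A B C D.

Step 1: PC=0 exec 'MOV A, 4'. After: A=4 B=0 C=0 D=0 ZF=0 PC=1
Step 2: PC=1 exec 'MOV B, 6'. After: A=4 B=6 C=0 D=0 ZF=0 PC=2
Step 3: PC=2 exec 'SUB A, B'. After: A=-2 B=6 C=0 D=0 ZF=0 PC=3
Step 4: PC=3 exec 'JZ 5'. After: A=-2 B=6 C=0 D=0 ZF=0 PC=4
Step 5: PC=4 exec 'MUL A, 4'. After: A=-8 B=6 C=0 D=0 ZF=0 PC=5
Step 6: PC=5 exec 'ADD D, 4'. After: A=-8 B=6 C=0 D=4 ZF=0 PC=6
Step 7: PC=6 exec 'ADD C, 2'. After: A=-8 B=6 C=2 D=4 ZF=0 PC=7
Step 8: PC=7 exec 'ADD B, 4'. After: A=-8 B=10 C=2 D=4 ZF=0 PC=8
Step 9: PC=8 exec 'ADD D, 3'. After: A=-8 B=10 C=2 D=7 ZF=0 PC=9
Step 10: PC=9 exec 'ADD C, 2'. After: A=-8 B=10 C=4 D=7 ZF=0 PC=10
Step 11: PC=10 exec 'ADD B, 4'. After: A=-8 B=14 C=4 D=7 ZF=0 PC=11
Step 12: PC=11 exec 'ADD D, 3'. After: A=-8 B=14 C=4 D=10 ZF=0 PC=12
Step 13: PC=12 exec 'ADD C, 1'. After: A=-8 B=14 C=5 D=10 ZF=0 PC=13
Step 14: PC=13 exec 'HALT'. After: A=-8 B=14 C=5 D=10 ZF=0 PC=13 HALTED

Answer: -8 14 5 10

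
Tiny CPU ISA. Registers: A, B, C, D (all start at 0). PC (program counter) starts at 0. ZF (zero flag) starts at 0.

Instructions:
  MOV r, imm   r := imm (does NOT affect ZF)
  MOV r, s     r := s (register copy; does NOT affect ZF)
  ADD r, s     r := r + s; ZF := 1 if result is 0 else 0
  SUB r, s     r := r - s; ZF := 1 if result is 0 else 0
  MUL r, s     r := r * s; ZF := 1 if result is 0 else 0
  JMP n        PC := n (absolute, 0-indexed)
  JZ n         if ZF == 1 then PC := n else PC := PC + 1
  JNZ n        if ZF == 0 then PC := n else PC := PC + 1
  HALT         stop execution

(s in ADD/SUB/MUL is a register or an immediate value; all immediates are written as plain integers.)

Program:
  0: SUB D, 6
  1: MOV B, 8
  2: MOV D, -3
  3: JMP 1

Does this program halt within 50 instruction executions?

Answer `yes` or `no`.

Answer: no

Derivation:
Step 1: PC=0 exec 'SUB D, 6'. After: A=0 B=0 C=0 D=-6 ZF=0 PC=1
Step 2: PC=1 exec 'MOV B, 8'. After: A=0 B=8 C=0 D=-6 ZF=0 PC=2
Step 3: PC=2 exec 'MOV D, -3'. After: A=0 B=8 C=0 D=-3 ZF=0 PC=3
Step 4: PC=3 exec 'JMP 1'. After: A=0 B=8 C=0 D=-3 ZF=0 PC=1
Step 5: PC=1 exec 'MOV B, 8'. After: A=0 B=8 C=0 D=-3 ZF=0 PC=2
Step 6: PC=2 exec 'MOV D, -3'. After: A=0 B=8 C=0 D=-3 ZF=0 PC=3
State after step 6 equals state after step 3: the program is in a cycle of length 3 and will never halt.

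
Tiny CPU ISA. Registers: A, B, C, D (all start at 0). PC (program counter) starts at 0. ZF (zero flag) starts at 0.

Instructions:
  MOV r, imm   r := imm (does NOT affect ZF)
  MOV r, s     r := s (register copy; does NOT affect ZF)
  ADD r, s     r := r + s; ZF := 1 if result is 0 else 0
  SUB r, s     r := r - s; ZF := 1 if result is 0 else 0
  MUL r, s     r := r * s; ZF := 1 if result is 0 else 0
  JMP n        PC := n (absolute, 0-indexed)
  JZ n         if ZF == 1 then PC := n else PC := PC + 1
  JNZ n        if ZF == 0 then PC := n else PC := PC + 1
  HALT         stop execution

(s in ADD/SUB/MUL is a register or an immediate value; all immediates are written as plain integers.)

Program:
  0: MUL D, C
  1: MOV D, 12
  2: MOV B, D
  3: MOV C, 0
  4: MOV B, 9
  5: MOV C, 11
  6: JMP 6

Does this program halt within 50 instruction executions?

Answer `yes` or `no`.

Step 1: PC=0 exec 'MUL D, C'. After: A=0 B=0 C=0 D=0 ZF=1 PC=1
Step 2: PC=1 exec 'MOV D, 12'. After: A=0 B=0 C=0 D=12 ZF=1 PC=2
Step 3: PC=2 exec 'MOV B, D'. After: A=0 B=12 C=0 D=12 ZF=1 PC=3
Step 4: PC=3 exec 'MOV C, 0'. After: A=0 B=12 C=0 D=12 ZF=1 PC=4
Step 5: PC=4 exec 'MOV B, 9'. After: A=0 B=9 C=0 D=12 ZF=1 PC=5
Step 6: PC=5 exec 'MOV C, 11'. After: A=0 B=9 C=11 D=12 ZF=1 PC=6
Step 7: PC=6 exec 'JMP 6'. After: A=0 B=9 C=11 D=12 ZF=1 PC=6
State after step 7 equals state after step 6: the program is in a cycle of length 1 and will never halt.

Answer: no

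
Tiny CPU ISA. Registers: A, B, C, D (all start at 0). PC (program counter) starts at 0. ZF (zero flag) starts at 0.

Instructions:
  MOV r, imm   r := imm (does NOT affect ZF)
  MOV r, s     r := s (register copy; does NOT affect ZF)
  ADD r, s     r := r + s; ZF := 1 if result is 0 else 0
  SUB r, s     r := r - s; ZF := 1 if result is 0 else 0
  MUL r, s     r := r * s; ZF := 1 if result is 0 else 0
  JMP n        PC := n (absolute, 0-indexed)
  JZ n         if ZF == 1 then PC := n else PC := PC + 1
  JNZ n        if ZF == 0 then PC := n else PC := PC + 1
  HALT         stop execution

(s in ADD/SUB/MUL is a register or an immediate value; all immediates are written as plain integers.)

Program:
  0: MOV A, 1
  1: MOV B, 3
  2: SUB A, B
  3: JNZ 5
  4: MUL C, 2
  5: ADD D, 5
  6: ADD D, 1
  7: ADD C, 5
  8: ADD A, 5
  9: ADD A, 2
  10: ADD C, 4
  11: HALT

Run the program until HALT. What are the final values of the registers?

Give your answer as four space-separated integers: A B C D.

Step 1: PC=0 exec 'MOV A, 1'. After: A=1 B=0 C=0 D=0 ZF=0 PC=1
Step 2: PC=1 exec 'MOV B, 3'. After: A=1 B=3 C=0 D=0 ZF=0 PC=2
Step 3: PC=2 exec 'SUB A, B'. After: A=-2 B=3 C=0 D=0 ZF=0 PC=3
Step 4: PC=3 exec 'JNZ 5'. After: A=-2 B=3 C=0 D=0 ZF=0 PC=5
Step 5: PC=5 exec 'ADD D, 5'. After: A=-2 B=3 C=0 D=5 ZF=0 PC=6
Step 6: PC=6 exec 'ADD D, 1'. After: A=-2 B=3 C=0 D=6 ZF=0 PC=7
Step 7: PC=7 exec 'ADD C, 5'. After: A=-2 B=3 C=5 D=6 ZF=0 PC=8
Step 8: PC=8 exec 'ADD A, 5'. After: A=3 B=3 C=5 D=6 ZF=0 PC=9
Step 9: PC=9 exec 'ADD A, 2'. After: A=5 B=3 C=5 D=6 ZF=0 PC=10
Step 10: PC=10 exec 'ADD C, 4'. After: A=5 B=3 C=9 D=6 ZF=0 PC=11
Step 11: PC=11 exec 'HALT'. After: A=5 B=3 C=9 D=6 ZF=0 PC=11 HALTED

Answer: 5 3 9 6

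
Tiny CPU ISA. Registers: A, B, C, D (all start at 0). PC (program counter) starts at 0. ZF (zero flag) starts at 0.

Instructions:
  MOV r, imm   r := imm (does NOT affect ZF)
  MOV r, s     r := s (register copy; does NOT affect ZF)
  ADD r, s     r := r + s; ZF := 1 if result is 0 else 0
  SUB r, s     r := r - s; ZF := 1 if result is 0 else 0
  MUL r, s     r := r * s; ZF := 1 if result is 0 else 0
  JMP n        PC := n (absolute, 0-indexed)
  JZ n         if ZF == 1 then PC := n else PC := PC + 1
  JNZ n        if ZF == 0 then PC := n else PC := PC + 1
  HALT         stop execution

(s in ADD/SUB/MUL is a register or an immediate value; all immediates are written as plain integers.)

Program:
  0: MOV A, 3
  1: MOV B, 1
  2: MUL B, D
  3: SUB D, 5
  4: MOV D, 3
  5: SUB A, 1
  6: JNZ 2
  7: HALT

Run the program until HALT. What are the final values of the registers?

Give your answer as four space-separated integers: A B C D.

Answer: 0 0 0 3

Derivation:
Step 1: PC=0 exec 'MOV A, 3'. After: A=3 B=0 C=0 D=0 ZF=0 PC=1
Step 2: PC=1 exec 'MOV B, 1'. After: A=3 B=1 C=0 D=0 ZF=0 PC=2
Step 3: PC=2 exec 'MUL B, D'. After: A=3 B=0 C=0 D=0 ZF=1 PC=3
Step 4: PC=3 exec 'SUB D, 5'. After: A=3 B=0 C=0 D=-5 ZF=0 PC=4
Step 5: PC=4 exec 'MOV D, 3'. After: A=3 B=0 C=0 D=3 ZF=0 PC=5
Step 6: PC=5 exec 'SUB A, 1'. After: A=2 B=0 C=0 D=3 ZF=0 PC=6
Step 7: PC=6 exec 'JNZ 2'. After: A=2 B=0 C=0 D=3 ZF=0 PC=2
Step 8: PC=2 exec 'MUL B, D'. After: A=2 B=0 C=0 D=3 ZF=1 PC=3
Step 9: PC=3 exec 'SUB D, 5'. After: A=2 B=0 C=0 D=-2 ZF=0 PC=4
Step 10: PC=4 exec 'MOV D, 3'. After: A=2 B=0 C=0 D=3 ZF=0 PC=5
Step 11: PC=5 exec 'SUB A, 1'. After: A=1 B=0 C=0 D=3 ZF=0 PC=6
Step 12: PC=6 exec 'JNZ 2'. After: A=1 B=0 C=0 D=3 ZF=0 PC=2
Step 13: PC=2 exec 'MUL B, D'. After: A=1 B=0 C=0 D=3 ZF=1 PC=3
Step 14: PC=3 exec 'SUB D, 5'. After: A=1 B=0 C=0 D=-2 ZF=0 PC=4
Step 15: PC=4 exec 'MOV D, 3'. After: A=1 B=0 C=0 D=3 ZF=0 PC=5
Step 16: PC=5 exec 'SUB A, 1'. After: A=0 B=0 C=0 D=3 ZF=1 PC=6
Step 17: PC=6 exec 'JNZ 2'. After: A=0 B=0 C=0 D=3 ZF=1 PC=7
Step 18: PC=7 exec 'HALT'. After: A=0 B=0 C=0 D=3 ZF=1 PC=7 HALTED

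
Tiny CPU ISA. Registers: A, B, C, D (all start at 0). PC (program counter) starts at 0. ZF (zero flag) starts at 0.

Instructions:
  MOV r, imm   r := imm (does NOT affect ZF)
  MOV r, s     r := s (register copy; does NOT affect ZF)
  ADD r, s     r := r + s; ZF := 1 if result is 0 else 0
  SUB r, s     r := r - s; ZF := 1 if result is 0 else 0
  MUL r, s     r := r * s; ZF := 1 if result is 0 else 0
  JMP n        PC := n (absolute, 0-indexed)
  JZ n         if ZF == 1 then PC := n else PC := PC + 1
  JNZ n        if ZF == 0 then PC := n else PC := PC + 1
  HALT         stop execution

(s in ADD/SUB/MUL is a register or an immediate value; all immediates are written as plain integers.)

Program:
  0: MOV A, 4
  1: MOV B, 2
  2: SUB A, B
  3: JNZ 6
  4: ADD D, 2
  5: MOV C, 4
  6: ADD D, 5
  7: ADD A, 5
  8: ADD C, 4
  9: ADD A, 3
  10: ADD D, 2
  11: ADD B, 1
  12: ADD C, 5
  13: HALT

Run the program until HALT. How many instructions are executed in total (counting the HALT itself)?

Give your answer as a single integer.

Step 1: PC=0 exec 'MOV A, 4'. After: A=4 B=0 C=0 D=0 ZF=0 PC=1
Step 2: PC=1 exec 'MOV B, 2'. After: A=4 B=2 C=0 D=0 ZF=0 PC=2
Step 3: PC=2 exec 'SUB A, B'. After: A=2 B=2 C=0 D=0 ZF=0 PC=3
Step 4: PC=3 exec 'JNZ 6'. After: A=2 B=2 C=0 D=0 ZF=0 PC=6
Step 5: PC=6 exec 'ADD D, 5'. After: A=2 B=2 C=0 D=5 ZF=0 PC=7
Step 6: PC=7 exec 'ADD A, 5'. After: A=7 B=2 C=0 D=5 ZF=0 PC=8
Step 7: PC=8 exec 'ADD C, 4'. After: A=7 B=2 C=4 D=5 ZF=0 PC=9
Step 8: PC=9 exec 'ADD A, 3'. After: A=10 B=2 C=4 D=5 ZF=0 PC=10
Step 9: PC=10 exec 'ADD D, 2'. After: A=10 B=2 C=4 D=7 ZF=0 PC=11
Step 10: PC=11 exec 'ADD B, 1'. After: A=10 B=3 C=4 D=7 ZF=0 PC=12
Step 11: PC=12 exec 'ADD C, 5'. After: A=10 B=3 C=9 D=7 ZF=0 PC=13
Step 12: PC=13 exec 'HALT'. After: A=10 B=3 C=9 D=7 ZF=0 PC=13 HALTED
Total instructions executed: 12

Answer: 12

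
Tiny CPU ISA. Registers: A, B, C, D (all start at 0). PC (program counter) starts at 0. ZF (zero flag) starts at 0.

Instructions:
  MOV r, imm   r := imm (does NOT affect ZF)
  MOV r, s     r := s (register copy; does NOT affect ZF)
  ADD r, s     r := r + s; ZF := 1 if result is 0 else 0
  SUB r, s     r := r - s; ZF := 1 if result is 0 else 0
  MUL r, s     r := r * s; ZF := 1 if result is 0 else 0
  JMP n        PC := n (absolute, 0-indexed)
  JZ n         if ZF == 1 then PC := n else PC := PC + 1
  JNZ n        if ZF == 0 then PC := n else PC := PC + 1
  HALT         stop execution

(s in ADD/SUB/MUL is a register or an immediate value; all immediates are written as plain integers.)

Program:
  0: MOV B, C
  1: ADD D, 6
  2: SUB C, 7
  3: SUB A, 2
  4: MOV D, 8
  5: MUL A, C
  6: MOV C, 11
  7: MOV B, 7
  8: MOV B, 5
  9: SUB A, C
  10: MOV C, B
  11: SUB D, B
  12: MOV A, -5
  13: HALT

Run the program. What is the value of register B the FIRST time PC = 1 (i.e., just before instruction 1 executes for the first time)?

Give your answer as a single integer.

Step 1: PC=0 exec 'MOV B, C'. After: A=0 B=0 C=0 D=0 ZF=0 PC=1
First time PC=1: B=0

0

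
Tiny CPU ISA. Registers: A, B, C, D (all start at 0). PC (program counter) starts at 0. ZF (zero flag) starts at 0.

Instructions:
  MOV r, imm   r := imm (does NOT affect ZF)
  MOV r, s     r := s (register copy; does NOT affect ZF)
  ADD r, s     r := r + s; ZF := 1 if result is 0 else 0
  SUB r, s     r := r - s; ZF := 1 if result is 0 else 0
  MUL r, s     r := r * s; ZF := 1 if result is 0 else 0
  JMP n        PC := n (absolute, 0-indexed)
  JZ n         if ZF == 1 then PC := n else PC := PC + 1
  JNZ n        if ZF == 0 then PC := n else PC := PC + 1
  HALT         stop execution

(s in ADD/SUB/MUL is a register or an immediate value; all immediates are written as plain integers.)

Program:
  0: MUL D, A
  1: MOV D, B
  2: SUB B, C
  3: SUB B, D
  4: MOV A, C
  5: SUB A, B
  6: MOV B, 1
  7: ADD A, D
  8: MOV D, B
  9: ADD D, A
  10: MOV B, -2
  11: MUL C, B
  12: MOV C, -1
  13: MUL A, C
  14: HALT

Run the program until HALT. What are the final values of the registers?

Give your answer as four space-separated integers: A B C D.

Step 1: PC=0 exec 'MUL D, A'. After: A=0 B=0 C=0 D=0 ZF=1 PC=1
Step 2: PC=1 exec 'MOV D, B'. After: A=0 B=0 C=0 D=0 ZF=1 PC=2
Step 3: PC=2 exec 'SUB B, C'. After: A=0 B=0 C=0 D=0 ZF=1 PC=3
Step 4: PC=3 exec 'SUB B, D'. After: A=0 B=0 C=0 D=0 ZF=1 PC=4
Step 5: PC=4 exec 'MOV A, C'. After: A=0 B=0 C=0 D=0 ZF=1 PC=5
Step 6: PC=5 exec 'SUB A, B'. After: A=0 B=0 C=0 D=0 ZF=1 PC=6
Step 7: PC=6 exec 'MOV B, 1'. After: A=0 B=1 C=0 D=0 ZF=1 PC=7
Step 8: PC=7 exec 'ADD A, D'. After: A=0 B=1 C=0 D=0 ZF=1 PC=8
Step 9: PC=8 exec 'MOV D, B'. After: A=0 B=1 C=0 D=1 ZF=1 PC=9
Step 10: PC=9 exec 'ADD D, A'. After: A=0 B=1 C=0 D=1 ZF=0 PC=10
Step 11: PC=10 exec 'MOV B, -2'. After: A=0 B=-2 C=0 D=1 ZF=0 PC=11
Step 12: PC=11 exec 'MUL C, B'. After: A=0 B=-2 C=0 D=1 ZF=1 PC=12
Step 13: PC=12 exec 'MOV C, -1'. After: A=0 B=-2 C=-1 D=1 ZF=1 PC=13
Step 14: PC=13 exec 'MUL A, C'. After: A=0 B=-2 C=-1 D=1 ZF=1 PC=14
Step 15: PC=14 exec 'HALT'. After: A=0 B=-2 C=-1 D=1 ZF=1 PC=14 HALTED

Answer: 0 -2 -1 1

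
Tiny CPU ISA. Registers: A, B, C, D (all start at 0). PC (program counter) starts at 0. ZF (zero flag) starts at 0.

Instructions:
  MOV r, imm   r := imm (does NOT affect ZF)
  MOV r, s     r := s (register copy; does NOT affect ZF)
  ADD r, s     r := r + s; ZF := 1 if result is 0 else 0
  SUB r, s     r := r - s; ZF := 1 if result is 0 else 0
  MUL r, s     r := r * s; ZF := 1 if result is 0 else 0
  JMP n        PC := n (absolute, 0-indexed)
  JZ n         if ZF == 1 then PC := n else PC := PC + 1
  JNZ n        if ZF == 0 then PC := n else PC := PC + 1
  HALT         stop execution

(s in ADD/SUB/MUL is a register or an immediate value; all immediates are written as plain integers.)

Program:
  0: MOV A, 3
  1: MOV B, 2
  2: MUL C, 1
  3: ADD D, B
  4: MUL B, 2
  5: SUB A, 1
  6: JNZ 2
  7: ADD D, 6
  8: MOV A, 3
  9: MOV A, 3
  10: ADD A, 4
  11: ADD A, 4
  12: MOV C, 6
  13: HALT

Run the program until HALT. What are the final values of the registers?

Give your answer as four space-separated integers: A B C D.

Step 1: PC=0 exec 'MOV A, 3'. After: A=3 B=0 C=0 D=0 ZF=0 PC=1
Step 2: PC=1 exec 'MOV B, 2'. After: A=3 B=2 C=0 D=0 ZF=0 PC=2
Step 3: PC=2 exec 'MUL C, 1'. After: A=3 B=2 C=0 D=0 ZF=1 PC=3
Step 4: PC=3 exec 'ADD D, B'. After: A=3 B=2 C=0 D=2 ZF=0 PC=4
Step 5: PC=4 exec 'MUL B, 2'. After: A=3 B=4 C=0 D=2 ZF=0 PC=5
Step 6: PC=5 exec 'SUB A, 1'. After: A=2 B=4 C=0 D=2 ZF=0 PC=6
Step 7: PC=6 exec 'JNZ 2'. After: A=2 B=4 C=0 D=2 ZF=0 PC=2
Step 8: PC=2 exec 'MUL C, 1'. After: A=2 B=4 C=0 D=2 ZF=1 PC=3
Step 9: PC=3 exec 'ADD D, B'. After: A=2 B=4 C=0 D=6 ZF=0 PC=4
Step 10: PC=4 exec 'MUL B, 2'. After: A=2 B=8 C=0 D=6 ZF=0 PC=5
Step 11: PC=5 exec 'SUB A, 1'. After: A=1 B=8 C=0 D=6 ZF=0 PC=6
Step 12: PC=6 exec 'JNZ 2'. After: A=1 B=8 C=0 D=6 ZF=0 PC=2
Step 13: PC=2 exec 'MUL C, 1'. After: A=1 B=8 C=0 D=6 ZF=1 PC=3
Step 14: PC=3 exec 'ADD D, B'. After: A=1 B=8 C=0 D=14 ZF=0 PC=4
Step 15: PC=4 exec 'MUL B, 2'. After: A=1 B=16 C=0 D=14 ZF=0 PC=5
Step 16: PC=5 exec 'SUB A, 1'. After: A=0 B=16 C=0 D=14 ZF=1 PC=6
Step 17: PC=6 exec 'JNZ 2'. After: A=0 B=16 C=0 D=14 ZF=1 PC=7
Step 18: PC=7 exec 'ADD D, 6'. After: A=0 B=16 C=0 D=20 ZF=0 PC=8
Step 19: PC=8 exec 'MOV A, 3'. After: A=3 B=16 C=0 D=20 ZF=0 PC=9
Step 20: PC=9 exec 'MOV A, 3'. After: A=3 B=16 C=0 D=20 ZF=0 PC=10
Step 21: PC=10 exec 'ADD A, 4'. After: A=7 B=16 C=0 D=20 ZF=0 PC=11
Step 22: PC=11 exec 'ADD A, 4'. After: A=11 B=16 C=0 D=20 ZF=0 PC=12
Step 23: PC=12 exec 'MOV C, 6'. After: A=11 B=16 C=6 D=20 ZF=0 PC=13
Step 24: PC=13 exec 'HALT'. After: A=11 B=16 C=6 D=20 ZF=0 PC=13 HALTED

Answer: 11 16 6 20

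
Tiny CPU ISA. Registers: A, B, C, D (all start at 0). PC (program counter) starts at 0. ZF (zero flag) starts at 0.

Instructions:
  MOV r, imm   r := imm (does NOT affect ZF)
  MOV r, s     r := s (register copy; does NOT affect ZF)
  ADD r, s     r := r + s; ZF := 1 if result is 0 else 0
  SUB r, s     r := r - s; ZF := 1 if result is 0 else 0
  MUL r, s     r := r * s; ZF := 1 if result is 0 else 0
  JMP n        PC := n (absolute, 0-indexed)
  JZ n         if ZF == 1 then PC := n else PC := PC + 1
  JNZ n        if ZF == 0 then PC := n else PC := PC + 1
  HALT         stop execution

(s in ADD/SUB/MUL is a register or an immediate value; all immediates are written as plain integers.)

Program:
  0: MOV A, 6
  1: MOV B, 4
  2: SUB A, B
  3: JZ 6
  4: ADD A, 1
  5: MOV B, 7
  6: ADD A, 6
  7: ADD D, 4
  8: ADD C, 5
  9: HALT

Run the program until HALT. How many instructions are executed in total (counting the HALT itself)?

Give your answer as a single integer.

Step 1: PC=0 exec 'MOV A, 6'. After: A=6 B=0 C=0 D=0 ZF=0 PC=1
Step 2: PC=1 exec 'MOV B, 4'. After: A=6 B=4 C=0 D=0 ZF=0 PC=2
Step 3: PC=2 exec 'SUB A, B'. After: A=2 B=4 C=0 D=0 ZF=0 PC=3
Step 4: PC=3 exec 'JZ 6'. After: A=2 B=4 C=0 D=0 ZF=0 PC=4
Step 5: PC=4 exec 'ADD A, 1'. After: A=3 B=4 C=0 D=0 ZF=0 PC=5
Step 6: PC=5 exec 'MOV B, 7'. After: A=3 B=7 C=0 D=0 ZF=0 PC=6
Step 7: PC=6 exec 'ADD A, 6'. After: A=9 B=7 C=0 D=0 ZF=0 PC=7
Step 8: PC=7 exec 'ADD D, 4'. After: A=9 B=7 C=0 D=4 ZF=0 PC=8
Step 9: PC=8 exec 'ADD C, 5'. After: A=9 B=7 C=5 D=4 ZF=0 PC=9
Step 10: PC=9 exec 'HALT'. After: A=9 B=7 C=5 D=4 ZF=0 PC=9 HALTED
Total instructions executed: 10

Answer: 10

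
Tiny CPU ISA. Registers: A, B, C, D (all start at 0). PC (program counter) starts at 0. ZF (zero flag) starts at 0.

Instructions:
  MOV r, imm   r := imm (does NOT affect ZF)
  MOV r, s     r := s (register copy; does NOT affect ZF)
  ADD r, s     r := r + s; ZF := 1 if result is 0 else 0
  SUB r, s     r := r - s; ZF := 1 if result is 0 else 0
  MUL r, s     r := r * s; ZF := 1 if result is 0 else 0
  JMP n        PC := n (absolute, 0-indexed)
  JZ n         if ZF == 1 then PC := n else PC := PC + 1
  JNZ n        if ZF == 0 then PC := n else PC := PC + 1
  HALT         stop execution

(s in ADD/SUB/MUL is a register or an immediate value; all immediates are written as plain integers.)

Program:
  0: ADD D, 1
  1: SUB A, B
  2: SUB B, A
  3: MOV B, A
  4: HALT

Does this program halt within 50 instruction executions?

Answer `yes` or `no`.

Answer: yes

Derivation:
Step 1: PC=0 exec 'ADD D, 1'. After: A=0 B=0 C=0 D=1 ZF=0 PC=1
Step 2: PC=1 exec 'SUB A, B'. After: A=0 B=0 C=0 D=1 ZF=1 PC=2
Step 3: PC=2 exec 'SUB B, A'. After: A=0 B=0 C=0 D=1 ZF=1 PC=3
Step 4: PC=3 exec 'MOV B, A'. After: A=0 B=0 C=0 D=1 ZF=1 PC=4
Step 5: PC=4 exec 'HALT'. After: A=0 B=0 C=0 D=1 ZF=1 PC=4 HALTED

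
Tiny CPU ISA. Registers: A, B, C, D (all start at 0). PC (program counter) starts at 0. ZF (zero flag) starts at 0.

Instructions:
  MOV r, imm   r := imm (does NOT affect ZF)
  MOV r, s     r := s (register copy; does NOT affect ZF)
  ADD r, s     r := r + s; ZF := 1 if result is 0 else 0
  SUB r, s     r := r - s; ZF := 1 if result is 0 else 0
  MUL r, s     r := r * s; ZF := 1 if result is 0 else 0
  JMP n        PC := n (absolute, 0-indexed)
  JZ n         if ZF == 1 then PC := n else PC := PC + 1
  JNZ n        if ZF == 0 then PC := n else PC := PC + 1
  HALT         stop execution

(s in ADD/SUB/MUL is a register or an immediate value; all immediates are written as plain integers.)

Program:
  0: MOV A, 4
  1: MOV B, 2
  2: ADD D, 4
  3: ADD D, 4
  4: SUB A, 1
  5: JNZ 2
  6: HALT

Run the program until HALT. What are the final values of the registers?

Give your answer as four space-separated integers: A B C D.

Step 1: PC=0 exec 'MOV A, 4'. After: A=4 B=0 C=0 D=0 ZF=0 PC=1
Step 2: PC=1 exec 'MOV B, 2'. After: A=4 B=2 C=0 D=0 ZF=0 PC=2
Step 3: PC=2 exec 'ADD D, 4'. After: A=4 B=2 C=0 D=4 ZF=0 PC=3
Step 4: PC=3 exec 'ADD D, 4'. After: A=4 B=2 C=0 D=8 ZF=0 PC=4
Step 5: PC=4 exec 'SUB A, 1'. After: A=3 B=2 C=0 D=8 ZF=0 PC=5
Step 6: PC=5 exec 'JNZ 2'. After: A=3 B=2 C=0 D=8 ZF=0 PC=2
Step 7: PC=2 exec 'ADD D, 4'. After: A=3 B=2 C=0 D=12 ZF=0 PC=3
Step 8: PC=3 exec 'ADD D, 4'. After: A=3 B=2 C=0 D=16 ZF=0 PC=4
Step 9: PC=4 exec 'SUB A, 1'. After: A=2 B=2 C=0 D=16 ZF=0 PC=5
Step 10: PC=5 exec 'JNZ 2'. After: A=2 B=2 C=0 D=16 ZF=0 PC=2
Step 11: PC=2 exec 'ADD D, 4'. After: A=2 B=2 C=0 D=20 ZF=0 PC=3
Step 12: PC=3 exec 'ADD D, 4'. After: A=2 B=2 C=0 D=24 ZF=0 PC=4
Step 13: PC=4 exec 'SUB A, 1'. After: A=1 B=2 C=0 D=24 ZF=0 PC=5
Step 14: PC=5 exec 'JNZ 2'. After: A=1 B=2 C=0 D=24 ZF=0 PC=2
Step 15: PC=2 exec 'ADD D, 4'. After: A=1 B=2 C=0 D=28 ZF=0 PC=3
Step 16: PC=3 exec 'ADD D, 4'. After: A=1 B=2 C=0 D=32 ZF=0 PC=4
Step 17: PC=4 exec 'SUB A, 1'. After: A=0 B=2 C=0 D=32 ZF=1 PC=5
Step 18: PC=5 exec 'JNZ 2'. After: A=0 B=2 C=0 D=32 ZF=1 PC=6
Step 19: PC=6 exec 'HALT'. After: A=0 B=2 C=0 D=32 ZF=1 PC=6 HALTED

Answer: 0 2 0 32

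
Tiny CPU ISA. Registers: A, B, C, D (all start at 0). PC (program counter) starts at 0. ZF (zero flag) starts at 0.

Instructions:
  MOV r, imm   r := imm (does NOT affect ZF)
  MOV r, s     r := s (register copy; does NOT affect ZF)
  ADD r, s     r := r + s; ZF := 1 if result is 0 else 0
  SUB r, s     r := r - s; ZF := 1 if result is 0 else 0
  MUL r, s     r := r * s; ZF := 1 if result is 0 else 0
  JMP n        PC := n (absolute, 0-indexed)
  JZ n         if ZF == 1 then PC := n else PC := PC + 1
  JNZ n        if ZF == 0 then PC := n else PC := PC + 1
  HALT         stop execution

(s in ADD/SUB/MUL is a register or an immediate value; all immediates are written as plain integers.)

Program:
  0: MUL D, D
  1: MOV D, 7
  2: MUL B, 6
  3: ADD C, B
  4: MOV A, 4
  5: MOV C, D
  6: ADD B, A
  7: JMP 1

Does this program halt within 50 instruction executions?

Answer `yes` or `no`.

Step 1: PC=0 exec 'MUL D, D'. After: A=0 B=0 C=0 D=0 ZF=1 PC=1
Step 2: PC=1 exec 'MOV D, 7'. After: A=0 B=0 C=0 D=7 ZF=1 PC=2
Step 3: PC=2 exec 'MUL B, 6'. After: A=0 B=0 C=0 D=7 ZF=1 PC=3
Step 4: PC=3 exec 'ADD C, B'. After: A=0 B=0 C=0 D=7 ZF=1 PC=4
Step 5: PC=4 exec 'MOV A, 4'. After: A=4 B=0 C=0 D=7 ZF=1 PC=5
Step 6: PC=5 exec 'MOV C, D'. After: A=4 B=0 C=7 D=7 ZF=1 PC=6
Step 7: PC=6 exec 'ADD B, A'. After: A=4 B=4 C=7 D=7 ZF=0 PC=7
Step 8: PC=7 exec 'JMP 1'. After: A=4 B=4 C=7 D=7 ZF=0 PC=1
Step 9: PC=1 exec 'MOV D, 7'. After: A=4 B=4 C=7 D=7 ZF=0 PC=2
Step 10: PC=2 exec 'MUL B, 6'. After: A=4 B=24 C=7 D=7 ZF=0 PC=3
Step 11: PC=3 exec 'ADD C, B'. After: A=4 B=24 C=31 D=7 ZF=0 PC=4
Step 12: PC=4 exec 'MOV A, 4'. After: A=4 B=24 C=31 D=7 ZF=0 PC=5
Step 13: PC=5 exec 'MOV C, D'. After: A=4 B=24 C=7 D=7 ZF=0 PC=6
Step 14: PC=6 exec 'ADD B, A'. After: A=4 B=28 C=7 D=7 ZF=0 PC=7
Step 15: PC=7 exec 'JMP 1'. After: A=4 B=28 C=7 D=7 ZF=0 PC=1
After 50 steps: not halted. PC revisits the same instructions with no path to HALT; will never halt.

Answer: no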